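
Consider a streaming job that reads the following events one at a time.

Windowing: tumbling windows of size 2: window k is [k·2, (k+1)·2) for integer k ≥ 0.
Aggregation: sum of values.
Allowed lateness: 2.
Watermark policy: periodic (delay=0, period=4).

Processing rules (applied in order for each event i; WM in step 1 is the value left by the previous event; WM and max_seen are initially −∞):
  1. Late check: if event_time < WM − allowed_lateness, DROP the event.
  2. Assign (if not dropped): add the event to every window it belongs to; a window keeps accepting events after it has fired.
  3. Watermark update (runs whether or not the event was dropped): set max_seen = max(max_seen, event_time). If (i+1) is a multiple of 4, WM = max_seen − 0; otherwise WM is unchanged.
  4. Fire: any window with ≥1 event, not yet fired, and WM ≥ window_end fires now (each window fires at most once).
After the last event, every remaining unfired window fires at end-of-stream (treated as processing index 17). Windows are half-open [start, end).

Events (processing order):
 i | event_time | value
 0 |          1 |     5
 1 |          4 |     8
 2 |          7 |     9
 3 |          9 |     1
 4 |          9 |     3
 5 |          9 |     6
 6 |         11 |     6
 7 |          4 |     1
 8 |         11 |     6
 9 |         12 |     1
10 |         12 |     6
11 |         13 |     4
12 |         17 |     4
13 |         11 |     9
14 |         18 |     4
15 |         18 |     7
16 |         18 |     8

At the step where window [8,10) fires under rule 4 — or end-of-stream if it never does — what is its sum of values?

i=0 t=1 v=5: → [0,2); WM=−∞
i=1 t=4 v=8: → [4,6); WM=−∞
i=2 t=7 v=9: → [6,8); WM=−∞
i=3 t=9 v=1: → [8,10); WM=9; [0,2) fires=5 [4,6) fires=8 [6,8) fires=9
i=4 t=9 v=3: → [8,10); WM=9
i=5 t=9 v=6: → [8,10); WM=9
i=6 t=11 v=6: → [10,12); WM=9
i=7 t=4 v=1: DROP (t<9-2); WM=11; [8,10) fires=10
i=8 t=11 v=6: → [10,12); WM=11
i=9 t=12 v=1: → [12,14); WM=11
i=10 t=12 v=6: → [12,14); WM=11
i=11 t=13 v=4: → [12,14); WM=13; [10,12) fires=12
i=12 t=17 v=4: → [16,18); WM=13
i=13 t=11 v=9: → [10,12); WM=13
i=14 t=18 v=4: → [18,20); WM=13
i=15 t=18 v=7: → [18,20); WM=18; [12,14) fires=11 [16,18) fires=4
i=16 t=18 v=8: → [18,20); WM=18

10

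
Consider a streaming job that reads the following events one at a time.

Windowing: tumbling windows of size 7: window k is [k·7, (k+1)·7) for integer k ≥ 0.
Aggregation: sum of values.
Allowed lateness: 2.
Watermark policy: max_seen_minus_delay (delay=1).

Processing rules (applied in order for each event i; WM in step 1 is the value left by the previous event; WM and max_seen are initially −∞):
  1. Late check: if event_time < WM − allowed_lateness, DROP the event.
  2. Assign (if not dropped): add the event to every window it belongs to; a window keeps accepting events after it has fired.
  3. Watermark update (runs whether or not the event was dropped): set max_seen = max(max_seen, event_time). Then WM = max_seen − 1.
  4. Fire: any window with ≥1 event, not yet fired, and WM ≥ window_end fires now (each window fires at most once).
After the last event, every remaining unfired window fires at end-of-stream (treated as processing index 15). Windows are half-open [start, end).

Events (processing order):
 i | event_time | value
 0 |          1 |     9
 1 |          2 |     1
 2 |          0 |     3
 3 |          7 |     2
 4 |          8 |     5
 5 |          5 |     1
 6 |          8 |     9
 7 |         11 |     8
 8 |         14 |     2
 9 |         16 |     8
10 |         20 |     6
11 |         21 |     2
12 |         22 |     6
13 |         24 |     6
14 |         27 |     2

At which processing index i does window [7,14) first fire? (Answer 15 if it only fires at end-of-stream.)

i=0 t=1 v=9: → [0,7); WM=0
i=1 t=2 v=1: → [0,7); WM=1
i=2 t=0 v=3: → [0,7); WM=1
i=3 t=7 v=2: → [7,14); WM=6
i=4 t=8 v=5: → [7,14); WM=7; [0,7) fires=13
i=5 t=5 v=1: → [0,7); WM=7
i=6 t=8 v=9: → [7,14); WM=7
i=7 t=11 v=8: → [7,14); WM=10
i=8 t=14 v=2: → [14,21); WM=13
i=9 t=16 v=8: → [14,21); WM=15; [7,14) fires=24
i=10 t=20 v=6: → [14,21); WM=19
i=11 t=21 v=2: → [21,28); WM=20
i=12 t=22 v=6: → [21,28); WM=21; [14,21) fires=16
i=13 t=24 v=6: → [21,28); WM=23
i=14 t=27 v=2: → [21,28); WM=26

9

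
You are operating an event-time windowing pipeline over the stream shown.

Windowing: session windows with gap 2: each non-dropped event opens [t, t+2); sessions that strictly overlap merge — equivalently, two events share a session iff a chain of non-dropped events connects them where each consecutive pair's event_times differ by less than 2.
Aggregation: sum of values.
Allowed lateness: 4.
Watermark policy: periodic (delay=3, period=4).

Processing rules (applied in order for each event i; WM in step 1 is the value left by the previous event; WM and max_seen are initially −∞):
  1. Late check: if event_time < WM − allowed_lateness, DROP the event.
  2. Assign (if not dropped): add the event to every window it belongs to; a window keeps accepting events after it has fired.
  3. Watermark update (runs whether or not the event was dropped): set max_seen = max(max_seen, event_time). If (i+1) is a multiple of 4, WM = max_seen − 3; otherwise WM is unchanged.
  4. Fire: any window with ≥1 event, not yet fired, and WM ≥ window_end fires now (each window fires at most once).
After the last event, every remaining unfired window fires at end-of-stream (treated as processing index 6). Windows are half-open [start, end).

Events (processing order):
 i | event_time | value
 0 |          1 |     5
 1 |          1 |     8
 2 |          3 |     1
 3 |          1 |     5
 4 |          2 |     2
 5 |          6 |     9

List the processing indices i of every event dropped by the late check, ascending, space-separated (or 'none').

i=0 t=1 v=5: → [1,3); WM=−∞
i=1 t=1 v=8: → [1,3); WM=−∞
i=2 t=3 v=1: → [3,5); WM=−∞
i=3 t=1 v=5: → [1,3); WM=0
i=4 t=2 v=2: → [1,5); WM=0
i=5 t=6 v=9: → [6,8); WM=0

none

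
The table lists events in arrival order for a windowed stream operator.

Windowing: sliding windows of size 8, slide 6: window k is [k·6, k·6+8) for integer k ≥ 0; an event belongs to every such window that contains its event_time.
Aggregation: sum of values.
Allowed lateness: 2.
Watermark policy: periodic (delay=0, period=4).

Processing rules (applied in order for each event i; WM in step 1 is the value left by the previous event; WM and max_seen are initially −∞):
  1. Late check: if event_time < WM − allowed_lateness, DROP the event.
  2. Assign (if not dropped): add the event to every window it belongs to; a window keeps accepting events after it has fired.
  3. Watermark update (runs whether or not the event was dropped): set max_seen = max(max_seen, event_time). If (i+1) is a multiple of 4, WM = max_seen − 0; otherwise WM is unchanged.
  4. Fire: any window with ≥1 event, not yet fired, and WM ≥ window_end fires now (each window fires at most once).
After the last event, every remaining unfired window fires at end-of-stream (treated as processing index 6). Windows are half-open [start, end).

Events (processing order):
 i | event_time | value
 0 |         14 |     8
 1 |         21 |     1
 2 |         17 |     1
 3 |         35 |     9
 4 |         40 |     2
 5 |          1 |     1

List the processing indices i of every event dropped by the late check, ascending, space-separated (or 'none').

5

i=0 t=14 v=8: → [12,20); WM=−∞
i=1 t=21 v=1: → [18,26); WM=−∞
i=2 t=17 v=1: → [12,20); WM=−∞
i=3 t=35 v=9: → [30,38); WM=35; [12,20) fires=9 [18,26) fires=1
i=4 t=40 v=2: → [36,44); WM=35
i=5 t=1 v=1: DROP (t<35-2); WM=35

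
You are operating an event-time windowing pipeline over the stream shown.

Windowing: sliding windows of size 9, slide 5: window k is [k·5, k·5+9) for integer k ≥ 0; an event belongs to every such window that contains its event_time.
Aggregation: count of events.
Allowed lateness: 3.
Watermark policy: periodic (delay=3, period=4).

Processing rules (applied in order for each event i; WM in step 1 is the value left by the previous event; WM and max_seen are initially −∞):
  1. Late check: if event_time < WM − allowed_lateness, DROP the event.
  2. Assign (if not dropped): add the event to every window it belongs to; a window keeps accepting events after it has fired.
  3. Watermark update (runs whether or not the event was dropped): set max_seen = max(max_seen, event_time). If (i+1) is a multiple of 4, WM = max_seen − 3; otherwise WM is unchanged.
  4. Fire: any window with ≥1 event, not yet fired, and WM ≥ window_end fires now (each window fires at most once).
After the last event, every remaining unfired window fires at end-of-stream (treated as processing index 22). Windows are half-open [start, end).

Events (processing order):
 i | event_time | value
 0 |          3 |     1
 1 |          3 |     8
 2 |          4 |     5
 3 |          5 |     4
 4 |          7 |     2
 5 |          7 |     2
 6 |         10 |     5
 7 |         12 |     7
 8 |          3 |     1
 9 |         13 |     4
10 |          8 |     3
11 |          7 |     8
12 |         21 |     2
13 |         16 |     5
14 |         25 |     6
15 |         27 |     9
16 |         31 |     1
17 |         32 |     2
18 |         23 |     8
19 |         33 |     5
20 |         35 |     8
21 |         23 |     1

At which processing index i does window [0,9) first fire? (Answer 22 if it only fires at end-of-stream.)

i=0 t=3 v=1: → [0,9); WM=−∞
i=1 t=3 v=8: → [0,9); WM=−∞
i=2 t=4 v=5: → [0,9); WM=−∞
i=3 t=5 v=4: → [5,14),[0,9); WM=2
i=4 t=7 v=2: → [5,14),[0,9); WM=2
i=5 t=7 v=2: → [5,14),[0,9); WM=2
i=6 t=10 v=5: → [10,19),[5,14); WM=2
i=7 t=12 v=7: → [10,19),[5,14); WM=9; [0,9) fires=6
i=8 t=3 v=1: DROP (t<9-3); WM=9
i=9 t=13 v=4: → [10,19),[5,14); WM=9
i=10 t=8 v=3: → [5,14),[0,9); WM=9
i=11 t=7 v=8: → [5,14),[0,9); WM=10
i=12 t=21 v=2: → [20,29),[15,24); WM=10
i=13 t=16 v=5: → [15,24),[10,19); WM=10
i=14 t=25 v=6: → [25,34),[20,29); WM=10
i=15 t=27 v=9: → [25,34),[20,29); WM=24; [5,14) fires=8 [10,19) fires=4 [15,24) fires=2
i=16 t=31 v=1: → [30,39),[25,34); WM=24
i=17 t=32 v=2: → [30,39),[25,34); WM=24
i=18 t=23 v=8: → [20,29),[15,24); WM=24
i=19 t=33 v=5: → [30,39),[25,34); WM=30; [20,29) fires=4
i=20 t=35 v=8: → [35,44),[30,39); WM=30
i=21 t=23 v=1: DROP (t<30-3); WM=30

7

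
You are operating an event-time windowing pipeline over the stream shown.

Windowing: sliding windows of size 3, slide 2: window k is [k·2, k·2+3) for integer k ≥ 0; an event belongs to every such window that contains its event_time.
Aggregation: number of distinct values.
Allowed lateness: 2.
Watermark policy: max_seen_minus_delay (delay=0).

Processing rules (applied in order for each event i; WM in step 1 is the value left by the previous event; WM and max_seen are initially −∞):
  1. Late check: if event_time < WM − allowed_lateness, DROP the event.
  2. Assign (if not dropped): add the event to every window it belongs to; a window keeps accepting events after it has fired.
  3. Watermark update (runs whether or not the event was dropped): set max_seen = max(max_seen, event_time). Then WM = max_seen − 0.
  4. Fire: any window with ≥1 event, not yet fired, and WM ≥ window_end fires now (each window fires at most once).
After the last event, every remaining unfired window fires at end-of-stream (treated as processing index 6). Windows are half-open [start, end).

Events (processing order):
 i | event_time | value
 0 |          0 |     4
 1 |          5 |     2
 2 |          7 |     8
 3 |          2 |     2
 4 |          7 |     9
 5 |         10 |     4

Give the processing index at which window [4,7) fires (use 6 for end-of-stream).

i=0 t=0 v=4: → [0,3); WM=0
i=1 t=5 v=2: → [4,7); WM=5; [0,3) fires=1
i=2 t=7 v=8: → [6,9); WM=7; [4,7) fires=1
i=3 t=2 v=2: DROP (t<7-2); WM=7
i=4 t=7 v=9: → [6,9); WM=7
i=5 t=10 v=4: → [10,13),[8,11); WM=10; [6,9) fires=2

2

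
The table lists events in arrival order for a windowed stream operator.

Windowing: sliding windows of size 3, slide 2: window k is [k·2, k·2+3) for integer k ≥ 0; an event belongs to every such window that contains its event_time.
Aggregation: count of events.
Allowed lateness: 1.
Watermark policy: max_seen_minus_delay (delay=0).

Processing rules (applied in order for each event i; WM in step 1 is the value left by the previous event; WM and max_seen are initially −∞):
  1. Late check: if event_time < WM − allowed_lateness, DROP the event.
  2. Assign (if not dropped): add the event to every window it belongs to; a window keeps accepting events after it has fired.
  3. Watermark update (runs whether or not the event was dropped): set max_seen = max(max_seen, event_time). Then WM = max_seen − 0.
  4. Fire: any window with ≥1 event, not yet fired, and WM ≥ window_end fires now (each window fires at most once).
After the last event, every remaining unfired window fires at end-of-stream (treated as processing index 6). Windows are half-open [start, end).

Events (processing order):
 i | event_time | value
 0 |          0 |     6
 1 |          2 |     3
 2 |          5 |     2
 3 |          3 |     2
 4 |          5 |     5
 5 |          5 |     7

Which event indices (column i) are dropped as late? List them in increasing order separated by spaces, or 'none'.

3

i=0 t=0 v=6: → [0,3); WM=0
i=1 t=2 v=3: → [2,5),[0,3); WM=2
i=2 t=5 v=2: → [4,7); WM=5; [0,3) fires=2 [2,5) fires=1
i=3 t=3 v=2: DROP (t<5-1); WM=5
i=4 t=5 v=5: → [4,7); WM=5
i=5 t=5 v=7: → [4,7); WM=5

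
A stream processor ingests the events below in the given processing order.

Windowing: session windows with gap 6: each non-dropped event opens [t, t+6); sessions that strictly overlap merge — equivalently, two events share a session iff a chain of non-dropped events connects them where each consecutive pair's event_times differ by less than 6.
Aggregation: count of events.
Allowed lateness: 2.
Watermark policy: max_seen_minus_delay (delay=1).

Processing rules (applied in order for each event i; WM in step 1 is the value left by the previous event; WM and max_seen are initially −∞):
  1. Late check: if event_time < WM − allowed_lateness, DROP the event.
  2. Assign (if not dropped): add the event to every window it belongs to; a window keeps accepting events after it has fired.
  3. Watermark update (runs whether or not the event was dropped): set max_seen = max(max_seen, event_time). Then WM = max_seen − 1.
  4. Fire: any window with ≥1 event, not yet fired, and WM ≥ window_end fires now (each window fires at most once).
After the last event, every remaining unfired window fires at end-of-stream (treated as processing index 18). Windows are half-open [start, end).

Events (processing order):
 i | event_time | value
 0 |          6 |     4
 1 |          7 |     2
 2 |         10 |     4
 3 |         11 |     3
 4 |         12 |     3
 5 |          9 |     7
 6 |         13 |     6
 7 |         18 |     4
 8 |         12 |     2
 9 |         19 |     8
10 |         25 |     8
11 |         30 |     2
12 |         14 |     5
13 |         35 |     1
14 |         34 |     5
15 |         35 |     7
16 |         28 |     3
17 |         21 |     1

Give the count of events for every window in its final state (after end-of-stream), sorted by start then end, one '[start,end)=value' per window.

i=0 t=6 v=4: → [6,12); WM=5
i=1 t=7 v=2: → [6,13); WM=6
i=2 t=10 v=4: → [6,16); WM=9
i=3 t=11 v=3: → [6,17); WM=10
i=4 t=12 v=3: → [6,18); WM=11
i=5 t=9 v=7: → [6,18); WM=11
i=6 t=13 v=6: → [6,19); WM=12
i=7 t=18 v=4: → [6,24); WM=17
i=8 t=12 v=2: DROP (t<17-2); WM=17
i=9 t=19 v=8: → [6,25); WM=18
i=10 t=25 v=8: → [25,31); WM=24
i=11 t=30 v=2: → [25,36); WM=29
i=12 t=14 v=5: DROP (t<29-2); WM=29
i=13 t=35 v=1: → [25,41); WM=34
i=14 t=34 v=5: → [25,41); WM=34
i=15 t=35 v=7: → [25,41); WM=34
i=16 t=28 v=3: DROP (t<34-2); WM=34
i=17 t=21 v=1: DROP (t<34-2); WM=34

[6,25)=9 [25,41)=5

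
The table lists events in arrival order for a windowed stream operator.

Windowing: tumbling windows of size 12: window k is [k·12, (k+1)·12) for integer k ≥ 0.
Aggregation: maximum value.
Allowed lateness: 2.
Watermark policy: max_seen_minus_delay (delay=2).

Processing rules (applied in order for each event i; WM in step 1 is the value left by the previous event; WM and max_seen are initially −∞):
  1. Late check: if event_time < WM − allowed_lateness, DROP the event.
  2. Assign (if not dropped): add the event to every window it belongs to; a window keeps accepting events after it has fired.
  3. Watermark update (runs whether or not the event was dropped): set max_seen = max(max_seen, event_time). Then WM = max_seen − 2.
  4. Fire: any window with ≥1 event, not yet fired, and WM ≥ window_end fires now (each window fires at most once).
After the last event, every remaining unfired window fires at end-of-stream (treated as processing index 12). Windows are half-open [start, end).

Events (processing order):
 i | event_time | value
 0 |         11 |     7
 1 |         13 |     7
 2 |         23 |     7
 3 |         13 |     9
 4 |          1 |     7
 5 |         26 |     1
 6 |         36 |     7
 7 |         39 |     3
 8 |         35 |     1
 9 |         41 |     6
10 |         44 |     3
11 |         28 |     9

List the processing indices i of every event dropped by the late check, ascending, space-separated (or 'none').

3 4 11

i=0 t=11 v=7: → [0,12); WM=9
i=1 t=13 v=7: → [12,24); WM=11
i=2 t=23 v=7: → [12,24); WM=21; [0,12) fires=7
i=3 t=13 v=9: DROP (t<21-2); WM=21
i=4 t=1 v=7: DROP (t<21-2); WM=21
i=5 t=26 v=1: → [24,36); WM=24; [12,24) fires=7
i=6 t=36 v=7: → [36,48); WM=34
i=7 t=39 v=3: → [36,48); WM=37; [24,36) fires=1
i=8 t=35 v=1: → [24,36); WM=37
i=9 t=41 v=6: → [36,48); WM=39
i=10 t=44 v=3: → [36,48); WM=42
i=11 t=28 v=9: DROP (t<42-2); WM=42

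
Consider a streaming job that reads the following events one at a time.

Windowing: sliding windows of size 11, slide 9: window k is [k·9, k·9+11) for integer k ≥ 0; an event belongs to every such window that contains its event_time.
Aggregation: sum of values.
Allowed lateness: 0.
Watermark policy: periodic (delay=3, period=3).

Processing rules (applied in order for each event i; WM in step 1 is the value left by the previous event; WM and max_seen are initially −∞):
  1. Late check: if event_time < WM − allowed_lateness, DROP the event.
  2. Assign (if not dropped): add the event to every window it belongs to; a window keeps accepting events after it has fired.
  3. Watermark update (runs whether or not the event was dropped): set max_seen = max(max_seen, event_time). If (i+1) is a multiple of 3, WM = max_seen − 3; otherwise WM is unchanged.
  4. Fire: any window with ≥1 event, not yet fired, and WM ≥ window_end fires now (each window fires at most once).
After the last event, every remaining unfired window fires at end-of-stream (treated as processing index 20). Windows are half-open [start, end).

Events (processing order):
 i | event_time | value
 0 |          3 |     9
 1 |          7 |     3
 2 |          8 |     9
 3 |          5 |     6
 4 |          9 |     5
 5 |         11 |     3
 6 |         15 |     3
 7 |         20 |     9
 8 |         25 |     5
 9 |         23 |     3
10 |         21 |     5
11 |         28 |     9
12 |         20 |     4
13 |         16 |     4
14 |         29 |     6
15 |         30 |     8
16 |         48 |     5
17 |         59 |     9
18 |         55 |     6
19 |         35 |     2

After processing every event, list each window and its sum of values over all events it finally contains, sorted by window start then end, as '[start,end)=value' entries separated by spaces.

i=0 t=3 v=9: → [0,11); WM=−∞
i=1 t=7 v=3: → [0,11); WM=−∞
i=2 t=8 v=9: → [0,11); WM=5
i=3 t=5 v=6: → [0,11); WM=5
i=4 t=9 v=5: → [9,20),[0,11); WM=5
i=5 t=11 v=3: → [9,20); WM=8
i=6 t=15 v=3: → [9,20); WM=8
i=7 t=20 v=9: → [18,29); WM=8
i=8 t=25 v=5: → [18,29); WM=22; [0,11) fires=32 [9,20) fires=11
i=9 t=23 v=3: → [18,29); WM=22
i=10 t=21 v=5: DROP (t<22-0); WM=22
i=11 t=28 v=9: → [27,38),[18,29); WM=25
i=12 t=20 v=4: DROP (t<25-0); WM=25
i=13 t=16 v=4: DROP (t<25-0); WM=25
i=14 t=29 v=6: → [27,38); WM=26
i=15 t=30 v=8: → [27,38); WM=26
i=16 t=48 v=5: → [45,56); WM=26
i=17 t=59 v=9: → [54,65); WM=56; [18,29) fires=26 [27,38) fires=23 [45,56) fires=5
i=18 t=55 v=6: DROP (t<56-0); WM=56
i=19 t=35 v=2: DROP (t<56-0); WM=56

[0,11)=32 [9,20)=11 [18,29)=26 [27,38)=23 [45,56)=5 [54,65)=9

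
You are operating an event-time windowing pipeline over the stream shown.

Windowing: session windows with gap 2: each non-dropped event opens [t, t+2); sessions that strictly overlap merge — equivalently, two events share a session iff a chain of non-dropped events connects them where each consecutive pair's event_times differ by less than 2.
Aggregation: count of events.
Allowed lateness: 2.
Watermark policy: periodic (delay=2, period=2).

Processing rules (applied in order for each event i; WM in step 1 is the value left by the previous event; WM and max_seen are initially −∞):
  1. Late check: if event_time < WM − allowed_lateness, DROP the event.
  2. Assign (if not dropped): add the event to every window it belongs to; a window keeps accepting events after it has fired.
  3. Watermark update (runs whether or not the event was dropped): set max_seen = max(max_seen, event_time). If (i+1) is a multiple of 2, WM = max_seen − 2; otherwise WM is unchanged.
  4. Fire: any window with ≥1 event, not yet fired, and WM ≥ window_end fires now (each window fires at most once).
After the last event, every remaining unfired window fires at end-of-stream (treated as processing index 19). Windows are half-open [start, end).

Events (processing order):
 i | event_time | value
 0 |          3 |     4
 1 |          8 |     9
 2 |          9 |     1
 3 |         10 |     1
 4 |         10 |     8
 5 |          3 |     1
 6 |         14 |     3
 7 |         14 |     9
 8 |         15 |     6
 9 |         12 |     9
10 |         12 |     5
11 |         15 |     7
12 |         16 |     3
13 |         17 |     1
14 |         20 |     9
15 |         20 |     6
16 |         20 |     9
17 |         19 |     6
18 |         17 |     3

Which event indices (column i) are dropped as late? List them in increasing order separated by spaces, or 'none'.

i=0 t=3 v=4: → [3,5); WM=−∞
i=1 t=8 v=9: → [8,10); WM=6
i=2 t=9 v=1: → [8,11); WM=6
i=3 t=10 v=1: → [8,12); WM=8
i=4 t=10 v=8: → [8,12); WM=8
i=5 t=3 v=1: DROP (t<8-2); WM=8
i=6 t=14 v=3: → [14,16); WM=8
i=7 t=14 v=9: → [14,16); WM=12
i=8 t=15 v=6: → [14,17); WM=12
i=9 t=12 v=9: → [12,14); WM=13
i=10 t=12 v=5: → [12,14); WM=13
i=11 t=15 v=7: → [14,17); WM=13
i=12 t=16 v=3: → [14,18); WM=13
i=13 t=17 v=1: → [14,19); WM=15
i=14 t=20 v=9: → [20,22); WM=15
i=15 t=20 v=6: → [20,22); WM=18
i=16 t=20 v=9: → [20,22); WM=18
i=17 t=19 v=6: → [19,22); WM=18
i=18 t=17 v=3: → [14,19); WM=18

5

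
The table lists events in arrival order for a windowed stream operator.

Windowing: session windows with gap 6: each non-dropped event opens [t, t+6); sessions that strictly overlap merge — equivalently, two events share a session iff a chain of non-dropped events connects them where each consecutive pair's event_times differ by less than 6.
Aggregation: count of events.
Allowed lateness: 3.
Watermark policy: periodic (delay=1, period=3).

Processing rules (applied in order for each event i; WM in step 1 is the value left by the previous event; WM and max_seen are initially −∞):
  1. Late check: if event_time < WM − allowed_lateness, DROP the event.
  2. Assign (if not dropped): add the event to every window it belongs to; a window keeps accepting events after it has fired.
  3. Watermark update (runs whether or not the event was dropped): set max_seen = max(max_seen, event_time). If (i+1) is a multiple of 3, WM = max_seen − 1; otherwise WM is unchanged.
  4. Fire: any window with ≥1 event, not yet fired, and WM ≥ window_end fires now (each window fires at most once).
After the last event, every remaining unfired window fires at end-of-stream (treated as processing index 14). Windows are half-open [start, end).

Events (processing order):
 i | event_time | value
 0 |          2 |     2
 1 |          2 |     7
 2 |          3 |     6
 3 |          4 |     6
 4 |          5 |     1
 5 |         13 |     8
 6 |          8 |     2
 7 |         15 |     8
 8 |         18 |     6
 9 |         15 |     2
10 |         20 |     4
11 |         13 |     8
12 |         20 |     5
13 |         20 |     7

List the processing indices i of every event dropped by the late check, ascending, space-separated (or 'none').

i=0 t=2 v=2: → [2,8); WM=−∞
i=1 t=2 v=7: → [2,8); WM=−∞
i=2 t=3 v=6: → [2,9); WM=2
i=3 t=4 v=6: → [2,10); WM=2
i=4 t=5 v=1: → [2,11); WM=2
i=5 t=13 v=8: → [13,19); WM=12
i=6 t=8 v=2: DROP (t<12-3); WM=12
i=7 t=15 v=8: → [13,21); WM=12
i=8 t=18 v=6: → [13,24); WM=17
i=9 t=15 v=2: → [13,24); WM=17
i=10 t=20 v=4: → [13,26); WM=17
i=11 t=13 v=8: DROP (t<17-3); WM=19
i=12 t=20 v=5: → [13,26); WM=19
i=13 t=20 v=7: → [13,26); WM=19

6 11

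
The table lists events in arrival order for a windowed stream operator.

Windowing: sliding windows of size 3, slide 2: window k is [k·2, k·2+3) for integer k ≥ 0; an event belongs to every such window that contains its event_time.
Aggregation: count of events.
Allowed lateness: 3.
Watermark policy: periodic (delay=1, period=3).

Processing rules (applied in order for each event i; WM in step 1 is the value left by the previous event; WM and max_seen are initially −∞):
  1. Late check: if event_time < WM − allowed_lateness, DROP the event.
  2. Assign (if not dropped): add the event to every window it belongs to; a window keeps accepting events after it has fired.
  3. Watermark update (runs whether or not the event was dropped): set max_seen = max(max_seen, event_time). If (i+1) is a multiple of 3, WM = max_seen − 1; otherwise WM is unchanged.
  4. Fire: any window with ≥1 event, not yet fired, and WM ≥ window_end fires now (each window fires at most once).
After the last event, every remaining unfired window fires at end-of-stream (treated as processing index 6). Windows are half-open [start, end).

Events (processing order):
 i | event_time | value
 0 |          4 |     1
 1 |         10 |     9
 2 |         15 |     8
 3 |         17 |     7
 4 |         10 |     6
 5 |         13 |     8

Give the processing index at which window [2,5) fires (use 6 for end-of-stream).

2

i=0 t=4 v=1: → [4,7),[2,5); WM=−∞
i=1 t=10 v=9: → [10,13),[8,11); WM=−∞
i=2 t=15 v=8: → [14,17); WM=14; [2,5) fires=1 [4,7) fires=1 [8,11) fires=1 [10,13) fires=1
i=3 t=17 v=7: → [16,19); WM=14
i=4 t=10 v=6: DROP (t<14-3); WM=14
i=5 t=13 v=8: → [12,15); WM=16; [12,15) fires=1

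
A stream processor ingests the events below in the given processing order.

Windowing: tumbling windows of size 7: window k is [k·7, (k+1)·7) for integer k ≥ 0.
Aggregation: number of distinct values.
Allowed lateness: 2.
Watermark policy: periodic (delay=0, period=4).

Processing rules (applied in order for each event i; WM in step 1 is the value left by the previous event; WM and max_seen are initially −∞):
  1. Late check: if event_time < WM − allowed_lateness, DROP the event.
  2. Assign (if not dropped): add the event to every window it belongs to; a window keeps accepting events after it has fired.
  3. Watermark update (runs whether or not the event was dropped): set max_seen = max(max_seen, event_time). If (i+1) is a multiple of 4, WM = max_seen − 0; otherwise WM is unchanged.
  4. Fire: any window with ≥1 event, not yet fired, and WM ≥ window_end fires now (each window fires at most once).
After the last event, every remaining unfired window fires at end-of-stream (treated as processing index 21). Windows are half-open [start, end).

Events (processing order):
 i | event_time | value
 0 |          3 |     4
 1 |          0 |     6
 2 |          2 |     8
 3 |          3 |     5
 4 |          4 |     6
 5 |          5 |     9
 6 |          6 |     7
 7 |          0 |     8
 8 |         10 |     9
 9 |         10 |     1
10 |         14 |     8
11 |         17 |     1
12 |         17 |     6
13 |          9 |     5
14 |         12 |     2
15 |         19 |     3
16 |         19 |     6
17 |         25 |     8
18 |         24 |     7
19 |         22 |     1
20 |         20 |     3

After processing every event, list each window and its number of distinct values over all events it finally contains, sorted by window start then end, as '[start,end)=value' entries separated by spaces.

i=0 t=3 v=4: → [0,7); WM=−∞
i=1 t=0 v=6: → [0,7); WM=−∞
i=2 t=2 v=8: → [0,7); WM=−∞
i=3 t=3 v=5: → [0,7); WM=3
i=4 t=4 v=6: → [0,7); WM=3
i=5 t=5 v=9: → [0,7); WM=3
i=6 t=6 v=7: → [0,7); WM=3
i=7 t=0 v=8: DROP (t<3-2); WM=6
i=8 t=10 v=9: → [7,14); WM=6
i=9 t=10 v=1: → [7,14); WM=6
i=10 t=14 v=8: → [14,21); WM=6
i=11 t=17 v=1: → [14,21); WM=17; [0,7) fires=6 [7,14) fires=2
i=12 t=17 v=6: → [14,21); WM=17
i=13 t=9 v=5: DROP (t<17-2); WM=17
i=14 t=12 v=2: DROP (t<17-2); WM=17
i=15 t=19 v=3: → [14,21); WM=19
i=16 t=19 v=6: → [14,21); WM=19
i=17 t=25 v=8: → [21,28); WM=19
i=18 t=24 v=7: → [21,28); WM=19
i=19 t=22 v=1: → [21,28); WM=25; [14,21) fires=4
i=20 t=20 v=3: DROP (t<25-2); WM=25

[0,7)=6 [7,14)=2 [14,21)=4 [21,28)=3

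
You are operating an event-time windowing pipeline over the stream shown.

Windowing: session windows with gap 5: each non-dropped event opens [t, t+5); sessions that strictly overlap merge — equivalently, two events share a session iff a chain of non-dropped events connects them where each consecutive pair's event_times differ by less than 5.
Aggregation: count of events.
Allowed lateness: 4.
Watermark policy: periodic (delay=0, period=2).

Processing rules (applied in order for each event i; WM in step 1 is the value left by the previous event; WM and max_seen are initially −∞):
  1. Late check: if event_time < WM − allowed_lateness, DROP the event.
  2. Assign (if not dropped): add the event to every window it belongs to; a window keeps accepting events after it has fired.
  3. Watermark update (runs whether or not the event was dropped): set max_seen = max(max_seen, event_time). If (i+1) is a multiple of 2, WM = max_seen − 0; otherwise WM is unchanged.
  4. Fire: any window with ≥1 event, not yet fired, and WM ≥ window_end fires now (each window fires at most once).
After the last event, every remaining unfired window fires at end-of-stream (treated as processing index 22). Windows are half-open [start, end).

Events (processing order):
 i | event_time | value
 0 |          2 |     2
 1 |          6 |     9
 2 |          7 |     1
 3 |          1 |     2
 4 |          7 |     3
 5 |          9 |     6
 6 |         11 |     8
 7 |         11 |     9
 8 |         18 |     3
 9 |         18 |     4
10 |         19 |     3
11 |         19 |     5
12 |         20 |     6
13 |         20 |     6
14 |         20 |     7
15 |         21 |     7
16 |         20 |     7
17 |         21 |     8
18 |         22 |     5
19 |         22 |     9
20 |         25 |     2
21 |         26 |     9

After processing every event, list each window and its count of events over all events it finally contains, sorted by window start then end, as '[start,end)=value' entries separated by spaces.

i=0 t=2 v=2: → [2,7); WM=−∞
i=1 t=6 v=9: → [2,11); WM=6
i=2 t=7 v=1: → [2,12); WM=6
i=3 t=1 v=2: DROP (t<6-4); WM=7
i=4 t=7 v=3: → [2,12); WM=7
i=5 t=9 v=6: → [2,14); WM=9
i=6 t=11 v=8: → [2,16); WM=9
i=7 t=11 v=9: → [2,16); WM=11
i=8 t=18 v=3: → [18,23); WM=11
i=9 t=18 v=4: → [18,23); WM=18
i=10 t=19 v=3: → [18,24); WM=18
i=11 t=19 v=5: → [18,24); WM=19
i=12 t=20 v=6: → [18,25); WM=19
i=13 t=20 v=6: → [18,25); WM=20
i=14 t=20 v=7: → [18,25); WM=20
i=15 t=21 v=7: → [18,26); WM=21
i=16 t=20 v=7: → [18,26); WM=21
i=17 t=21 v=8: → [18,26); WM=21
i=18 t=22 v=5: → [18,27); WM=21
i=19 t=22 v=9: → [18,27); WM=22
i=20 t=25 v=2: → [18,30); WM=22
i=21 t=26 v=9: → [18,31); WM=26

[2,16)=7 [18,31)=14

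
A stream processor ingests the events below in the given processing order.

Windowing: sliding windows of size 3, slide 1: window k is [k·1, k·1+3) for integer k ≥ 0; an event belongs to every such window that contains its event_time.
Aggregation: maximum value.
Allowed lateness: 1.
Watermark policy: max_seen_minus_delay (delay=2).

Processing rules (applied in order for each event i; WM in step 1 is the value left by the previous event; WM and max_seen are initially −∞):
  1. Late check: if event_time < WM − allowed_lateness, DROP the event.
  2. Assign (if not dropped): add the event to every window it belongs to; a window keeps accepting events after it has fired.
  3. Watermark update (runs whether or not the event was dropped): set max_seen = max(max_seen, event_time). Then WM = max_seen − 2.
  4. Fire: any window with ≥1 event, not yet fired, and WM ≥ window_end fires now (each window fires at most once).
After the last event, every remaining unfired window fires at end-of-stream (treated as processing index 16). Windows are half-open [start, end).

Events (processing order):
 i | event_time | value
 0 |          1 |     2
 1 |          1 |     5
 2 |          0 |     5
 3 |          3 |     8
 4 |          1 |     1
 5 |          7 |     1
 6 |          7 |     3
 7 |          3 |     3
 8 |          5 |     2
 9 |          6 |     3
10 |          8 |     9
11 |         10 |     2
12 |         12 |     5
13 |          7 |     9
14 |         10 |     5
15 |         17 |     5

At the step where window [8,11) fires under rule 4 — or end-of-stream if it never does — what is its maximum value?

i=0 t=1 v=2: → [1,4),[0,3); WM=-1
i=1 t=1 v=5: → [1,4),[0,3); WM=-1
i=2 t=0 v=5: → [0,3); WM=-1
i=3 t=3 v=8: → [3,6),[2,5),[1,4); WM=1
i=4 t=1 v=1: → [1,4),[0,3); WM=1
i=5 t=7 v=1: → [7,10),[6,9),[5,8); WM=5; [0,3) fires=5 [1,4) fires=8 [2,5) fires=8
i=6 t=7 v=3: → [7,10),[6,9),[5,8); WM=5
i=7 t=3 v=3: DROP (t<5-1); WM=5
i=8 t=5 v=2: → [5,8),[4,7),[3,6); WM=5
i=9 t=6 v=3: → [6,9),[5,8),[4,7); WM=5
i=10 t=8 v=9: → [8,11),[7,10),[6,9); WM=6; [3,6) fires=8
i=11 t=10 v=2: → [10,13),[9,12),[8,11); WM=8; [4,7) fires=3 [5,8) fires=3
i=12 t=12 v=5: → [12,15),[11,14),[10,13); WM=10; [6,9) fires=9 [7,10) fires=9
i=13 t=7 v=9: DROP (t<10-1); WM=10
i=14 t=10 v=5: → [10,13),[9,12),[8,11); WM=10
i=15 t=17 v=5: → [17,20),[16,19),[15,18); WM=15; [8,11) fires=9 [9,12) fires=5 [10,13) fires=5 [11,14) fires=5 [12,15) fires=5

9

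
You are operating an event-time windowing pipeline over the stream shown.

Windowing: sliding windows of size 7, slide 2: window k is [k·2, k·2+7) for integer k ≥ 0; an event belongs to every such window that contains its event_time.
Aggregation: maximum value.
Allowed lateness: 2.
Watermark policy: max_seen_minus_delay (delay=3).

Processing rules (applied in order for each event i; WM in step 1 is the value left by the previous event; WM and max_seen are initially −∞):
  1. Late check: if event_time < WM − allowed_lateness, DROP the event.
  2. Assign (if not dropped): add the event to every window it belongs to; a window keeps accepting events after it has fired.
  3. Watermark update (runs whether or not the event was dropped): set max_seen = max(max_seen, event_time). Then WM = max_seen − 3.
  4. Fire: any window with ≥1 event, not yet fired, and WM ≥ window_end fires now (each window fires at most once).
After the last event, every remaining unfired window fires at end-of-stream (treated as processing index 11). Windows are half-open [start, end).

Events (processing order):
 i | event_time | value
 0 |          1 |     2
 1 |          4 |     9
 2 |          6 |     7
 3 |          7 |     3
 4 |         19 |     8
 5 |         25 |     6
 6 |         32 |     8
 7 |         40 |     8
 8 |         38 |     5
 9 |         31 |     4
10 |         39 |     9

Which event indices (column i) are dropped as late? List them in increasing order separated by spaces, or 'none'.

9

i=0 t=1 v=2: → [0,7); WM=-2
i=1 t=4 v=9: → [4,11),[2,9),[0,7); WM=1
i=2 t=6 v=7: → [6,13),[4,11),[2,9),[0,7); WM=3
i=3 t=7 v=3: → [6,13),[4,11),[2,9); WM=4
i=4 t=19 v=8: → [18,25),[16,23),[14,21); WM=16; [0,7) fires=9 [2,9) fires=9 [4,11) fires=9 [6,13) fires=7
i=5 t=25 v=6: → [24,31),[22,29),[20,27); WM=22; [14,21) fires=8
i=6 t=32 v=8: → [32,39),[30,37),[28,35),[26,33); WM=29; [16,23) fires=8 [18,25) fires=8 [20,27) fires=6 [22,29) fires=6
i=7 t=40 v=8: → [40,47),[38,45),[36,43),[34,41); WM=37; [24,31) fires=6 [26,33) fires=8 [28,35) fires=8 [30,37) fires=8
i=8 t=38 v=5: → [38,45),[36,43),[34,41),[32,39); WM=37
i=9 t=31 v=4: DROP (t<37-2); WM=37
i=10 t=39 v=9: → [38,45),[36,43),[34,41); WM=37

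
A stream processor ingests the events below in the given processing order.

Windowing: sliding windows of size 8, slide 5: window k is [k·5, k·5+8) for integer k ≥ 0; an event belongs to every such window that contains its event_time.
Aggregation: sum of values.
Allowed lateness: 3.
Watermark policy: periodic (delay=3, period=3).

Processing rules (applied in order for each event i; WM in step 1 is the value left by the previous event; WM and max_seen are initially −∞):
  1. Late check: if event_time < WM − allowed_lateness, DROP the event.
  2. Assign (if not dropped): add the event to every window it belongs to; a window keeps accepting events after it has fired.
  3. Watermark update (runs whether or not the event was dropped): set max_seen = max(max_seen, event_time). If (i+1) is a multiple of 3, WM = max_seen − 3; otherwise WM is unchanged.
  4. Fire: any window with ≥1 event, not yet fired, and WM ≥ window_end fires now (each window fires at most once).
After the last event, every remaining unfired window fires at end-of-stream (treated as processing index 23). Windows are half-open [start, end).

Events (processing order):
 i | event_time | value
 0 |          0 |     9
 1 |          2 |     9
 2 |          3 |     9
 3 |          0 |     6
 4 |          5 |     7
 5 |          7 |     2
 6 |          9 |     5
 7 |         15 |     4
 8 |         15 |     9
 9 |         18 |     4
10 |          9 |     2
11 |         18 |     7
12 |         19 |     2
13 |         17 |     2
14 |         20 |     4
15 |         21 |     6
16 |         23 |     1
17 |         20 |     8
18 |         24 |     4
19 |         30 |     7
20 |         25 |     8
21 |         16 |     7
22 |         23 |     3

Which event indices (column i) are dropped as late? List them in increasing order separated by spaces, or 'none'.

i=0 t=0 v=9: → [0,8); WM=−∞
i=1 t=2 v=9: → [0,8); WM=−∞
i=2 t=3 v=9: → [0,8); WM=0
i=3 t=0 v=6: → [0,8); WM=0
i=4 t=5 v=7: → [5,13),[0,8); WM=0
i=5 t=7 v=2: → [5,13),[0,8); WM=4
i=6 t=9 v=5: → [5,13); WM=4
i=7 t=15 v=4: → [15,23),[10,18); WM=4
i=8 t=15 v=9: → [15,23),[10,18); WM=12; [0,8) fires=42
i=9 t=18 v=4: → [15,23); WM=12
i=10 t=9 v=2: → [5,13); WM=12
i=11 t=18 v=7: → [15,23); WM=15; [5,13) fires=16
i=12 t=19 v=2: → [15,23); WM=15
i=13 t=17 v=2: → [15,23),[10,18); WM=15
i=14 t=20 v=4: → [20,28),[15,23); WM=17
i=15 t=21 v=6: → [20,28),[15,23); WM=17
i=16 t=23 v=1: → [20,28); WM=17
i=17 t=20 v=8: → [20,28),[15,23); WM=20; [10,18) fires=15
i=18 t=24 v=4: → [20,28); WM=20
i=19 t=30 v=7: → [30,38),[25,33); WM=20
i=20 t=25 v=8: → [25,33),[20,28); WM=27; [15,23) fires=46
i=21 t=16 v=7: DROP (t<27-3); WM=27
i=22 t=23 v=3: DROP (t<27-3); WM=27

21 22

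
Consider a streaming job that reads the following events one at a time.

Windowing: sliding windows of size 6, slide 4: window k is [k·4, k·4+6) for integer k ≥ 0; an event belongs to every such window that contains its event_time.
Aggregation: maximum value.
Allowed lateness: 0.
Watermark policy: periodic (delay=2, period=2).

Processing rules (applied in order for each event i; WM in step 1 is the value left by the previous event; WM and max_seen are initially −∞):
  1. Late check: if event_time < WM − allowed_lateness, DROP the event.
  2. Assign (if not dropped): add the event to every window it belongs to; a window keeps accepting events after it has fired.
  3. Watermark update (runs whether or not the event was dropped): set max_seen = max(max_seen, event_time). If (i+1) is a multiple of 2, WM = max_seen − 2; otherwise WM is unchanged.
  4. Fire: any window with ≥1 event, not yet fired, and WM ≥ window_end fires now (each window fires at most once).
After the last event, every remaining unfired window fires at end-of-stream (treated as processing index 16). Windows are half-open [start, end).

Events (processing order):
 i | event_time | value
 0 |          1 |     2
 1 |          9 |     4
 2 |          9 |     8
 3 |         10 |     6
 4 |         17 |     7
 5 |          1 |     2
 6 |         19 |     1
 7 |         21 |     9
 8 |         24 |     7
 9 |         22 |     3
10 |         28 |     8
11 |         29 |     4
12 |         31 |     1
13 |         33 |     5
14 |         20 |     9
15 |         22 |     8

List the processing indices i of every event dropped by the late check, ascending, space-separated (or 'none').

i=0 t=1 v=2: → [0,6); WM=−∞
i=1 t=9 v=4: → [8,14),[4,10); WM=7; [0,6) fires=2
i=2 t=9 v=8: → [8,14),[4,10); WM=7
i=3 t=10 v=6: → [8,14); WM=8
i=4 t=17 v=7: → [16,22),[12,18); WM=8
i=5 t=1 v=2: DROP (t<8-0); WM=15; [4,10) fires=8 [8,14) fires=8
i=6 t=19 v=1: → [16,22); WM=15
i=7 t=21 v=9: → [20,26),[16,22); WM=19; [12,18) fires=7
i=8 t=24 v=7: → [24,30),[20,26); WM=19
i=9 t=22 v=3: → [20,26); WM=22; [16,22) fires=9
i=10 t=28 v=8: → [28,34),[24,30); WM=22
i=11 t=29 v=4: → [28,34),[24,30); WM=27; [20,26) fires=9
i=12 t=31 v=1: → [28,34); WM=27
i=13 t=33 v=5: → [32,38),[28,34); WM=31; [24,30) fires=8
i=14 t=20 v=9: DROP (t<31-0); WM=31
i=15 t=22 v=8: DROP (t<31-0); WM=31

5 14 15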